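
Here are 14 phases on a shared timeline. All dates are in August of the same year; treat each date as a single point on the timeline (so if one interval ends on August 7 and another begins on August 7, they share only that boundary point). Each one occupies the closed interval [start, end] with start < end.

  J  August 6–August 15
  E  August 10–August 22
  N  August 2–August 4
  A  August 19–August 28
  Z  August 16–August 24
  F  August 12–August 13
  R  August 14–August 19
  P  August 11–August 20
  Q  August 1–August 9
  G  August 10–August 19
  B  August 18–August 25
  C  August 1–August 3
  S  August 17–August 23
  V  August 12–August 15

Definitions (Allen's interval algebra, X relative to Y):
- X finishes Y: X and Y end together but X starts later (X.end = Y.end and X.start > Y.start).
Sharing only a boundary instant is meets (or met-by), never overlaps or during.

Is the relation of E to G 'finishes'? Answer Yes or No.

E = [August 10, August 22], G = [August 10, August 19].
Actual relation of E to G: started-by.
Asked whether 'finishes' holds → No.

No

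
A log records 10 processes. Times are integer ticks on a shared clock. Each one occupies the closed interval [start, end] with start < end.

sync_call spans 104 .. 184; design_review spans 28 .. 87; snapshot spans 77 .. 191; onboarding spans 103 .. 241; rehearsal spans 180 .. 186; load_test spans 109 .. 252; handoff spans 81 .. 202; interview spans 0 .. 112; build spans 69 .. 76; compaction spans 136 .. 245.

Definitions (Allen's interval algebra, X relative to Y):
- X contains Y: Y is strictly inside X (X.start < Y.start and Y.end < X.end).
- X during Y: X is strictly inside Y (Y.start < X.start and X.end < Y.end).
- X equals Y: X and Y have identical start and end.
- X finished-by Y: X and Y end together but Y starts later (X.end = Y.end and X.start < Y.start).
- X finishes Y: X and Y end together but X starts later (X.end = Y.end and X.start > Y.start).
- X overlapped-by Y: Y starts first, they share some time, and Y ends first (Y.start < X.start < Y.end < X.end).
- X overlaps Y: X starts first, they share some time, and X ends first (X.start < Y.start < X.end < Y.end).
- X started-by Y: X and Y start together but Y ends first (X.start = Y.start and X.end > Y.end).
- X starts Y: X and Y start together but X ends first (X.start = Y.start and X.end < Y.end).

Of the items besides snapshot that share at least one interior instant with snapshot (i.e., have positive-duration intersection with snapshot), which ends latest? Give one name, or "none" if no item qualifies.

Target snapshot = [77, 191].
build [69, 76] → before → excluded.
compaction [136, 245] → overlapped-by → candidate.
design_review [28, 87] → overlaps → candidate.
handoff [81, 202] → overlapped-by → candidate.
interview [0, 112] → overlaps → candidate.
load_test [109, 252] → overlapped-by → candidate.
onboarding [103, 241] → overlapped-by → candidate.
rehearsal [180, 186] → during → candidate.
sync_call [104, 184] → during → candidate.
Among candidates, latest end is 252 → load_test.

load_test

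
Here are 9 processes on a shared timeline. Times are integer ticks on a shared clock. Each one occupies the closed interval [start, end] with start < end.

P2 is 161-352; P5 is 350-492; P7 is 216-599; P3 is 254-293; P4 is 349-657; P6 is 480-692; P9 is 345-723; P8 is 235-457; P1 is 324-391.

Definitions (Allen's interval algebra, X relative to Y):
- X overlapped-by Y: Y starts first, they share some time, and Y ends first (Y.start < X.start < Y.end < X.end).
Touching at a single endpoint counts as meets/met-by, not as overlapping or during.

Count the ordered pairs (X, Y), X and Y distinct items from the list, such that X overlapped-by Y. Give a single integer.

17

Checking all 72 ordered pairs for relation 'overlapped-by'; matching pairs in alphabetical order:
(P1, P2): P1 overlapped-by P2 ✓
(P4, P1): P4 overlapped-by P1 ✓
(P4, P2): P4 overlapped-by P2 ✓
(P4, P7): P4 overlapped-by P7 ✓
(P4, P8): P4 overlapped-by P8 ✓
(P5, P1): P5 overlapped-by P1 ✓
(P5, P2): P5 overlapped-by P2 ✓
(P5, P8): P5 overlapped-by P8 ✓
(P6, P4): P6 overlapped-by P4 ✓
(P6, P5): P6 overlapped-by P5 ✓
(P6, P7): P6 overlapped-by P7 ✓
(P7, P2): P7 overlapped-by P2 ✓
(P8, P2): P8 overlapped-by P2 ✓
(P9, P1): P9 overlapped-by P1 ✓
(P9, P2): P9 overlapped-by P2 ✓
(P9, P7): P9 overlapped-by P7 ✓
(P9, P8): P9 overlapped-by P8 ✓
Count: 17.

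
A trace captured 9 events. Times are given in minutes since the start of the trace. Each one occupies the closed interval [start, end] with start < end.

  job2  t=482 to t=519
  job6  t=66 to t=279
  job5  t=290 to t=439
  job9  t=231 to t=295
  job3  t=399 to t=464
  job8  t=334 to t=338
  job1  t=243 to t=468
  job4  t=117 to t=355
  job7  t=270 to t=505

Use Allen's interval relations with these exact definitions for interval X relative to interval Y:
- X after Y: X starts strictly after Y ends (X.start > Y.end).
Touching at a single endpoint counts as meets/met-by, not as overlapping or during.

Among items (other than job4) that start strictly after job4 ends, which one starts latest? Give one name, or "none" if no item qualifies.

job2

Target job4 = [t=117, t=355].
job1 [t=243, t=468] → overlapped-by → excluded.
job2 [t=482, t=519] → after → candidate.
job3 [t=399, t=464] → after → candidate.
job5 [t=290, t=439] → overlapped-by → excluded.
job6 [t=66, t=279] → overlaps → excluded.
job7 [t=270, t=505] → overlapped-by → excluded.
job8 [t=334, t=338] → during → excluded.
job9 [t=231, t=295] → during → excluded.
Among candidates, latest start is t=482 → job2.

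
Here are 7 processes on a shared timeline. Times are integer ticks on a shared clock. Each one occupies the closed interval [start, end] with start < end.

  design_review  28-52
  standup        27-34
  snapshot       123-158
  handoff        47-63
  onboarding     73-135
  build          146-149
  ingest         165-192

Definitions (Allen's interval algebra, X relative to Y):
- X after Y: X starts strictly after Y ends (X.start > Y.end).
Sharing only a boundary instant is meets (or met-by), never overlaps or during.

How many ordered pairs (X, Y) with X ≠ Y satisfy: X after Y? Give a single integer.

17

Checking all 42 ordered pairs for relation 'after'; matching pairs in alphabetical order:
(build, design_review): build after design_review ✓
(build, handoff): build after handoff ✓
(build, onboarding): build after onboarding ✓
(build, standup): build after standup ✓
(handoff, standup): handoff after standup ✓
(ingest, build): ingest after build ✓
(ingest, design_review): ingest after design_review ✓
(ingest, handoff): ingest after handoff ✓
(ingest, onboarding): ingest after onboarding ✓
(ingest, snapshot): ingest after snapshot ✓
(ingest, standup): ingest after standup ✓
(onboarding, design_review): onboarding after design_review ✓
(onboarding, handoff): onboarding after handoff ✓
(onboarding, standup): onboarding after standup ✓
(snapshot, design_review): snapshot after design_review ✓
(snapshot, handoff): snapshot after handoff ✓
(snapshot, standup): snapshot after standup ✓
Count: 17.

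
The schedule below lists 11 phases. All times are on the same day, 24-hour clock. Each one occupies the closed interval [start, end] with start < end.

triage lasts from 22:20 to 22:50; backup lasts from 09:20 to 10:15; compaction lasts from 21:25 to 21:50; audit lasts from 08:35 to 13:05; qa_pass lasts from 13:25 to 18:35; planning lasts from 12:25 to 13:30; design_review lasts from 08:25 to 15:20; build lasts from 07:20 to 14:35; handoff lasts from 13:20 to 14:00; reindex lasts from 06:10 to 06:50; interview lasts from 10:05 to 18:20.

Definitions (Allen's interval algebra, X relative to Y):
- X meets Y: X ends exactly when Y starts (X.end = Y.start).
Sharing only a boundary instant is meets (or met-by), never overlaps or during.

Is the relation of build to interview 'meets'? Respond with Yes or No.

build = [07:20, 14:35], interview = [10:05, 18:20].
Actual relation of build to interview: overlaps.
Asked whether 'meets' holds → No.

No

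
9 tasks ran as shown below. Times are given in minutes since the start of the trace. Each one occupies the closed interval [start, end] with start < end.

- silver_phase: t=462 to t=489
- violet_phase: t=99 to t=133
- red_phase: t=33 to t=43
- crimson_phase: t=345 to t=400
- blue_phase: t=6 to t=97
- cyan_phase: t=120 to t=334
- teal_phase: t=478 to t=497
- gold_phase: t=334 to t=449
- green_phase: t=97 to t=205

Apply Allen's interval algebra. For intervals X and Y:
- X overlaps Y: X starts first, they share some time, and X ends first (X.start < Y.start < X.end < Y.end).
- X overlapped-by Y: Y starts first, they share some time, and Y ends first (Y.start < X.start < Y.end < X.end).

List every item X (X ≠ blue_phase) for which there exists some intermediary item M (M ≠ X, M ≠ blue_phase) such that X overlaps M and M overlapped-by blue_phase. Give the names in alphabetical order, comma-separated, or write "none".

none

Target blue_phase = [t=6, t=97].
Intermediaries M with M overlapped-by blue_phase: none.
Union: none.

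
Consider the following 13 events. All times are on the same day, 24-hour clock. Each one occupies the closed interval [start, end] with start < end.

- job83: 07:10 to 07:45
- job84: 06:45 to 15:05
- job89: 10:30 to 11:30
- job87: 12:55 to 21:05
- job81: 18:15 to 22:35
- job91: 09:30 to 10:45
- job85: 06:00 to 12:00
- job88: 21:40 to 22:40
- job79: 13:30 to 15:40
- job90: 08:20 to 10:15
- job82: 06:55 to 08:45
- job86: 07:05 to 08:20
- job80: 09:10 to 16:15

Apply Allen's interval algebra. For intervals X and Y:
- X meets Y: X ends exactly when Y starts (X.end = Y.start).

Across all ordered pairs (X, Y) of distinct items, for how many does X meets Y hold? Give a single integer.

Checking all 156 ordered pairs for relation 'meets'; matching pairs in alphabetical order:
(job86, job90): job86 meets job90 ✓
Count: 1.

1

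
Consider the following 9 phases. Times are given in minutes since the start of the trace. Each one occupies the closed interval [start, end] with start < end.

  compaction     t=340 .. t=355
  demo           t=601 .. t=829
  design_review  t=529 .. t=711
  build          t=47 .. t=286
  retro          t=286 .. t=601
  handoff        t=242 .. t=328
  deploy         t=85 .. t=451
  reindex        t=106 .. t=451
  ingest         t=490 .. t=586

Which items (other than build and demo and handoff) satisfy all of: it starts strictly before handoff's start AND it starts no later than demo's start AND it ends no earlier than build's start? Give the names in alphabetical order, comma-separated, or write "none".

deploy, reindex

Conditions: its start is strictly before handoff's start (X.start < t=242) AND its start is no later than demo's start (X.start <= t=601) AND its end is no earlier than build's start (X.end >= t=47).
compaction: start t=340 < t=242? ✗; start t=340 <= t=601? ✓; end t=355 >= t=47? ✓ → no.
deploy: start t=85 < t=242? ✓; start t=85 <= t=601? ✓; end t=451 >= t=47? ✓ → yes.
design_review: start t=529 < t=242? ✗; start t=529 <= t=601? ✓; end t=711 >= t=47? ✓ → no.
ingest: start t=490 < t=242? ✗; start t=490 <= t=601? ✓; end t=586 >= t=47? ✓ → no.
reindex: start t=106 < t=242? ✓; start t=106 <= t=601? ✓; end t=451 >= t=47? ✓ → yes.
retro: start t=286 < t=242? ✗; start t=286 <= t=601? ✓; end t=601 >= t=47? ✓ → no.
Result: deploy, reindex.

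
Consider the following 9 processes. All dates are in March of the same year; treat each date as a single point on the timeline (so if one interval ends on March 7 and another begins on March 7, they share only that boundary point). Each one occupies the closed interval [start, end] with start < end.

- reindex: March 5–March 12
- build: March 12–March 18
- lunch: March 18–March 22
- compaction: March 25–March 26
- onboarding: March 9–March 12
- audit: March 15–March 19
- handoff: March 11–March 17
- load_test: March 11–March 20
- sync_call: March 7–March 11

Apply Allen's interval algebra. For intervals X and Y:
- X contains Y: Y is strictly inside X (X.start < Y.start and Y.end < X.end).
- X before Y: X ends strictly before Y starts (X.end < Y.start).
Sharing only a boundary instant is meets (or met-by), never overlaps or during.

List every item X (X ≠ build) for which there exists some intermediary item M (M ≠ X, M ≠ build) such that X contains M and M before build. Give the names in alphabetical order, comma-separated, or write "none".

Target build = [March 12, March 18].
Intermediaries M with M before build: sync_call.
Via sync_call — items with X contains sync_call: reindex.
Union: reindex.

reindex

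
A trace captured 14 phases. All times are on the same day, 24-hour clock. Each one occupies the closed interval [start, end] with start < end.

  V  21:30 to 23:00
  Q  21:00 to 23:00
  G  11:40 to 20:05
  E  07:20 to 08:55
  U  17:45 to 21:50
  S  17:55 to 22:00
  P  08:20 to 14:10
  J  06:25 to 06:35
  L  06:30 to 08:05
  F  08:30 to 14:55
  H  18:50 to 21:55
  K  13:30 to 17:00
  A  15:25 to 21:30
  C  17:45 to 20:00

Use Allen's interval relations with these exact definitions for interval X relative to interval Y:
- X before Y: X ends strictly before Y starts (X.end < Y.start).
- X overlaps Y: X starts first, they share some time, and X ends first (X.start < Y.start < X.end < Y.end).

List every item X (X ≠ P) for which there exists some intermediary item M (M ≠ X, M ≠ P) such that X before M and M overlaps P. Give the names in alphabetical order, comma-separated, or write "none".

Target P = [08:20, 14:10].
Intermediaries M with M overlaps P: E.
Via E — items with X before E: J.
Union: J.

J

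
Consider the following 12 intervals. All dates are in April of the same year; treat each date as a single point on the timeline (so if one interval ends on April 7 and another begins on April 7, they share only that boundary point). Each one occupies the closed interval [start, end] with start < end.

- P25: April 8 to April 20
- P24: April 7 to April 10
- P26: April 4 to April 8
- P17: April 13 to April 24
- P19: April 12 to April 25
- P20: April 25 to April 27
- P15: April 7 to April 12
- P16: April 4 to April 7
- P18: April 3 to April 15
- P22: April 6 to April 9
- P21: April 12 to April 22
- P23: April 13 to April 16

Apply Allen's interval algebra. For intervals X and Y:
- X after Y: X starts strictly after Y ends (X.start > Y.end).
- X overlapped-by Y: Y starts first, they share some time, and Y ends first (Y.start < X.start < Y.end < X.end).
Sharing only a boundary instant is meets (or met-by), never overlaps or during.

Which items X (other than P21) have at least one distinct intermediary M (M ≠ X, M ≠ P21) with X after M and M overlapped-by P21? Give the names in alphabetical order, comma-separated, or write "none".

Target P21 = [April 12, April 22].
Intermediaries M with M overlapped-by P21: P17.
Via P17 — items with X after P17: P20.
Union: P20.

P20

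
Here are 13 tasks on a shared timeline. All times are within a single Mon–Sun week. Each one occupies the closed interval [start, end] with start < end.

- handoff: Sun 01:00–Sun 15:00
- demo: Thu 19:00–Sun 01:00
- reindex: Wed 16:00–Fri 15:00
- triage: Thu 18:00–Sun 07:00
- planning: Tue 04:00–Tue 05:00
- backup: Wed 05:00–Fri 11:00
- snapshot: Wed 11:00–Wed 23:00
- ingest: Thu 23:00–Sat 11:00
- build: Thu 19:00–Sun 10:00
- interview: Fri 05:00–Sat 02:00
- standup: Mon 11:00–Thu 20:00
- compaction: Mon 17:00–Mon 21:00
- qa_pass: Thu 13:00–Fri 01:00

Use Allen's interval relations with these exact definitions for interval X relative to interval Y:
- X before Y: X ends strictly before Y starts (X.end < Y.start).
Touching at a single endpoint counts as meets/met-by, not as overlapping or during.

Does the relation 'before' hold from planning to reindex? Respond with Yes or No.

Yes

planning = [Tue 04:00, Tue 05:00], reindex = [Wed 16:00, Fri 15:00].
Actual relation of planning to reindex: before.
Asked whether 'before' holds → Yes.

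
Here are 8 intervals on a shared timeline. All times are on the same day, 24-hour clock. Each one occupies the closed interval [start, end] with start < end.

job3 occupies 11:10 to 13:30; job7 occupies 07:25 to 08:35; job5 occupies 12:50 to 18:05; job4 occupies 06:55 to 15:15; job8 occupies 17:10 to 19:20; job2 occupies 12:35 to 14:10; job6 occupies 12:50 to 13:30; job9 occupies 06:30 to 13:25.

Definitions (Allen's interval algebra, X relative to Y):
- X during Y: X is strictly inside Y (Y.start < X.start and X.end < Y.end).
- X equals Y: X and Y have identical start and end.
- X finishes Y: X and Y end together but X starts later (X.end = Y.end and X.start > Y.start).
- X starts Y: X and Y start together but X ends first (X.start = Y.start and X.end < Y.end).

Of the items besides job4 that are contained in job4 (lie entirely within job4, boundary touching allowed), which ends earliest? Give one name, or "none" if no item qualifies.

job7

Target job4 = [06:55, 15:15].
job2 [12:35, 14:10] → during → candidate.
job3 [11:10, 13:30] → during → candidate.
job5 [12:50, 18:05] → overlapped-by → excluded.
job6 [12:50, 13:30] → during → candidate.
job7 [07:25, 08:35] → during → candidate.
job8 [17:10, 19:20] → after → excluded.
job9 [06:30, 13:25] → overlaps → excluded.
Among candidates, earliest end is 08:35 → job7.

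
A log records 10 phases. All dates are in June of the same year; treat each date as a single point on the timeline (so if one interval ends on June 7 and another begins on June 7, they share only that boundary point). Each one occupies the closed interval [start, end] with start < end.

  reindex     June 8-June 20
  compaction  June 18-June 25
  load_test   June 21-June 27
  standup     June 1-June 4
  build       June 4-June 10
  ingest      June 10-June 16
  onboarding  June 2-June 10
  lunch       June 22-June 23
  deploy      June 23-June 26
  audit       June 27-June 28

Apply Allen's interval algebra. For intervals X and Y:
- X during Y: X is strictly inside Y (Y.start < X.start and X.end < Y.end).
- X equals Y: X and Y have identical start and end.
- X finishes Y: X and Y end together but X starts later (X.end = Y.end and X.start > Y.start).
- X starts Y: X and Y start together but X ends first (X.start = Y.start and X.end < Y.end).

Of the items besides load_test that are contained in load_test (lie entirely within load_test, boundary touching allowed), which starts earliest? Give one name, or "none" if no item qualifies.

Target load_test = [June 21, June 27].
audit [June 27, June 28] → met-by → excluded.
build [June 4, June 10] → before → excluded.
compaction [June 18, June 25] → overlaps → excluded.
deploy [June 23, June 26] → during → candidate.
ingest [June 10, June 16] → before → excluded.
lunch [June 22, June 23] → during → candidate.
onboarding [June 2, June 10] → before → excluded.
reindex [June 8, June 20] → before → excluded.
standup [June 1, June 4] → before → excluded.
Among candidates, earliest start is June 22 → lunch.

lunch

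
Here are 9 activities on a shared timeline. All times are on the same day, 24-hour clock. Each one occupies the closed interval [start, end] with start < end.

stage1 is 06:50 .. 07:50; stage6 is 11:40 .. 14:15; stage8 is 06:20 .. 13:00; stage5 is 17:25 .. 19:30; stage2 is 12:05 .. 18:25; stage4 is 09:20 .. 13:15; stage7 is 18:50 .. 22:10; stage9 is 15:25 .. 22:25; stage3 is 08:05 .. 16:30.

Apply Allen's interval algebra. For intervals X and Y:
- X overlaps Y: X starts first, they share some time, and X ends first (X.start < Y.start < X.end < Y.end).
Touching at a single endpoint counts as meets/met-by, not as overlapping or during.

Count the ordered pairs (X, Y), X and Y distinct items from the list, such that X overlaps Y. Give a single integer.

12

Checking all 72 ordered pairs for relation 'overlaps'; matching pairs in alphabetical order:
(stage2, stage5): stage2 overlaps stage5 ✓
(stage2, stage9): stage2 overlaps stage9 ✓
(stage3, stage2): stage3 overlaps stage2 ✓
(stage3, stage9): stage3 overlaps stage9 ✓
(stage4, stage2): stage4 overlaps stage2 ✓
(stage4, stage6): stage4 overlaps stage6 ✓
(stage5, stage7): stage5 overlaps stage7 ✓
(stage6, stage2): stage6 overlaps stage2 ✓
(stage8, stage2): stage8 overlaps stage2 ✓
(stage8, stage3): stage8 overlaps stage3 ✓
(stage8, stage4): stage8 overlaps stage4 ✓
(stage8, stage6): stage8 overlaps stage6 ✓
Count: 12.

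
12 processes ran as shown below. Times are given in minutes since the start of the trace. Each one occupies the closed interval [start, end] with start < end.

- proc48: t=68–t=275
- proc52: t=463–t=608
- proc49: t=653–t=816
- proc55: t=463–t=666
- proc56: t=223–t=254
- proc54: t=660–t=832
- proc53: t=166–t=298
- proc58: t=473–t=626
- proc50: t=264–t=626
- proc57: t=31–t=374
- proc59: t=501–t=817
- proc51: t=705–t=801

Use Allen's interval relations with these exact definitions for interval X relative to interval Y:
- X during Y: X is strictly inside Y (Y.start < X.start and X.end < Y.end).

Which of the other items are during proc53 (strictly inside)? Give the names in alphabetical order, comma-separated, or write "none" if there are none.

Target proc53 = [t=166, t=298].
proc48 [t=68, t=275] → overlaps → no.
proc49 [t=653, t=816] → after → no.
proc50 [t=264, t=626] → overlapped-by → no.
proc51 [t=705, t=801] → after → no.
proc52 [t=463, t=608] → after → no.
proc54 [t=660, t=832] → after → no.
proc55 [t=463, t=666] → after → no.
proc56 [t=223, t=254] → during → yes.
proc57 [t=31, t=374] → contains → no.
proc58 [t=473, t=626] → after → no.
proc59 [t=501, t=817] → after → no.
Result: proc56.

proc56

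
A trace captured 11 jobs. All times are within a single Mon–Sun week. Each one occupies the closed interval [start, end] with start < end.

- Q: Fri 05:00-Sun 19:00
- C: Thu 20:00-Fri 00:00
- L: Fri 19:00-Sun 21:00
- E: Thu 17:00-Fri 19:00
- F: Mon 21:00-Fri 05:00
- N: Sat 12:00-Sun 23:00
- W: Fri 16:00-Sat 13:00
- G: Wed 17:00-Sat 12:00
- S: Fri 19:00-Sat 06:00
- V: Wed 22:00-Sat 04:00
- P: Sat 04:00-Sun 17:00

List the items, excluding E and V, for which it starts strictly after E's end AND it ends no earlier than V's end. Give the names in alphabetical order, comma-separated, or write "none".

N, P

Conditions: its start is strictly after E's end (X.start > Fri 19:00) AND its end is no earlier than V's end (X.end >= Sat 04:00).
C: start Thu 20:00 > Fri 19:00? ✗; end Fri 00:00 >= Sat 04:00? ✗ → no.
F: start Mon 21:00 > Fri 19:00? ✗; end Fri 05:00 >= Sat 04:00? ✗ → no.
G: start Wed 17:00 > Fri 19:00? ✗; end Sat 12:00 >= Sat 04:00? ✓ → no.
L: start Fri 19:00 > Fri 19:00? ✗; end Sun 21:00 >= Sat 04:00? ✓ → no.
N: start Sat 12:00 > Fri 19:00? ✓; end Sun 23:00 >= Sat 04:00? ✓ → yes.
P: start Sat 04:00 > Fri 19:00? ✓; end Sun 17:00 >= Sat 04:00? ✓ → yes.
Q: start Fri 05:00 > Fri 19:00? ✗; end Sun 19:00 >= Sat 04:00? ✓ → no.
S: start Fri 19:00 > Fri 19:00? ✗; end Sat 06:00 >= Sat 04:00? ✓ → no.
W: start Fri 16:00 > Fri 19:00? ✗; end Sat 13:00 >= Sat 04:00? ✓ → no.
Result: N, P.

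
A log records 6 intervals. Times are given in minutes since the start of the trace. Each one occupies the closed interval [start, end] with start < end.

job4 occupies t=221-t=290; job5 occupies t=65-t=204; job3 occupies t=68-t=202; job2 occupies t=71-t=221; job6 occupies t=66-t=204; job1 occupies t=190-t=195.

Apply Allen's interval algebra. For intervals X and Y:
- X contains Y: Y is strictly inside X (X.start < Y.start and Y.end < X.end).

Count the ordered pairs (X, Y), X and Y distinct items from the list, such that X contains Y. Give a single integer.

Checking all 30 ordered pairs for relation 'contains'; matching pairs in alphabetical order:
(job2, job1): job2 contains job1 ✓
(job3, job1): job3 contains job1 ✓
(job5, job1): job5 contains job1 ✓
(job5, job3): job5 contains job3 ✓
(job6, job1): job6 contains job1 ✓
(job6, job3): job6 contains job3 ✓
Count: 6.

6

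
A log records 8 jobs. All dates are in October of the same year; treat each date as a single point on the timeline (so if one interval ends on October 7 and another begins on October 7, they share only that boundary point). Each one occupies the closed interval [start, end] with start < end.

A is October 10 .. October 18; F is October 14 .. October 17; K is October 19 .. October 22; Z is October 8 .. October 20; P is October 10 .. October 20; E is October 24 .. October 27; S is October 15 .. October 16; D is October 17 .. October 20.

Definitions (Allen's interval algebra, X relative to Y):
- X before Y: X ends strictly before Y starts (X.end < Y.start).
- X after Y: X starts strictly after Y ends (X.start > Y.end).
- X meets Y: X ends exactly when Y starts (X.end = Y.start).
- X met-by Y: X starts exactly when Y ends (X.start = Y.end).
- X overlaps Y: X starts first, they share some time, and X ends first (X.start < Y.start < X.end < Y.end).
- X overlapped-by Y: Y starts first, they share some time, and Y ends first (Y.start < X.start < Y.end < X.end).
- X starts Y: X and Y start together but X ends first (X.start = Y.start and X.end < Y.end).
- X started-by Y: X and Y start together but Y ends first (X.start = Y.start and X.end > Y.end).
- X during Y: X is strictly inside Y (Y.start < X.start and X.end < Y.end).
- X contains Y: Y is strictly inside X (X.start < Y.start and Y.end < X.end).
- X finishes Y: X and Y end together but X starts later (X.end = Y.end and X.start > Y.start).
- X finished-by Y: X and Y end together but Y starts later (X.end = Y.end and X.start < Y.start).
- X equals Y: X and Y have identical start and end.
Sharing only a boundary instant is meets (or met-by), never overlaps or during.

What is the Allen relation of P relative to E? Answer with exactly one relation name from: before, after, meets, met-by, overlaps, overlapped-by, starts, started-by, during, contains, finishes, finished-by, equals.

before

P = [October 10, October 20]; E = [October 24, October 27].
Compare endpoints: P.start < E.start, P.start < E.end, P.end < E.start, P.end < E.end.
That pattern is 'before'.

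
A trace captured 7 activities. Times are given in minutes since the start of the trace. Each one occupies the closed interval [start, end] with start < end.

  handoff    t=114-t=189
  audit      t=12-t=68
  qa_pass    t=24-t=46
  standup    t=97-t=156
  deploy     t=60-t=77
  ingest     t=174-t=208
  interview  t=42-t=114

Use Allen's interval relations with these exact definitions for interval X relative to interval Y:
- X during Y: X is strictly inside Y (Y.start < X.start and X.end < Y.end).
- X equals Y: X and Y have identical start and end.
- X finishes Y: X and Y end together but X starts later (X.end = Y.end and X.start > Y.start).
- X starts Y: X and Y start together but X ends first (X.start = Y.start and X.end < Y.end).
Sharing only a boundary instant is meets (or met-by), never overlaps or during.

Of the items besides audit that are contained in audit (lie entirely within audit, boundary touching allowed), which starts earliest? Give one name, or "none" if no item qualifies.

qa_pass

Target audit = [t=12, t=68].
deploy [t=60, t=77] → overlapped-by → excluded.
handoff [t=114, t=189] → after → excluded.
ingest [t=174, t=208] → after → excluded.
interview [t=42, t=114] → overlapped-by → excluded.
qa_pass [t=24, t=46] → during → candidate.
standup [t=97, t=156] → after → excluded.
Among candidates, earliest start is t=24 → qa_pass.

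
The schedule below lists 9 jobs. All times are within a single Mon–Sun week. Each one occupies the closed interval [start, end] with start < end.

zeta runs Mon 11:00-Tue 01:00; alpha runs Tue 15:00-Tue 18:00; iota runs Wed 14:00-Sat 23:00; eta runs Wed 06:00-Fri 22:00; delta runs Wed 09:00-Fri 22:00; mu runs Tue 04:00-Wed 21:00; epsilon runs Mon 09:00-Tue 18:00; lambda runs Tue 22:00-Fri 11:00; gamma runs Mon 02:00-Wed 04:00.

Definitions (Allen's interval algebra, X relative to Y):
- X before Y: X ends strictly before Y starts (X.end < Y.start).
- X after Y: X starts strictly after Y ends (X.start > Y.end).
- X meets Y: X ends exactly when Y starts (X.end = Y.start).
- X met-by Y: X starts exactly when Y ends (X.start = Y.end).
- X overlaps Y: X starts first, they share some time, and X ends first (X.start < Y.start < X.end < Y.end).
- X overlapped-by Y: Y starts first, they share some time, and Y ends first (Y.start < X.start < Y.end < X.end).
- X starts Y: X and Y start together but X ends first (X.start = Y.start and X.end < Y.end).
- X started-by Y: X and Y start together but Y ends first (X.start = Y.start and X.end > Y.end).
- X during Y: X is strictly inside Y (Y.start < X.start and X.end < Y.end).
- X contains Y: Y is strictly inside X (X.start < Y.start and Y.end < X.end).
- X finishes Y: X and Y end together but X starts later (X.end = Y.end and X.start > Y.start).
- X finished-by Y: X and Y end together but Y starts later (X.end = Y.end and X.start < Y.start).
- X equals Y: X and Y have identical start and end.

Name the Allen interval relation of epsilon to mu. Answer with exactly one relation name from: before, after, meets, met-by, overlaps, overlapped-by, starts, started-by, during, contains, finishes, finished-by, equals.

epsilon = [Mon 09:00, Tue 18:00]; mu = [Tue 04:00, Wed 21:00].
Compare endpoints: epsilon.start < mu.start, epsilon.start < mu.end, epsilon.end > mu.start, epsilon.end < mu.end.
That pattern is 'overlaps'.

overlaps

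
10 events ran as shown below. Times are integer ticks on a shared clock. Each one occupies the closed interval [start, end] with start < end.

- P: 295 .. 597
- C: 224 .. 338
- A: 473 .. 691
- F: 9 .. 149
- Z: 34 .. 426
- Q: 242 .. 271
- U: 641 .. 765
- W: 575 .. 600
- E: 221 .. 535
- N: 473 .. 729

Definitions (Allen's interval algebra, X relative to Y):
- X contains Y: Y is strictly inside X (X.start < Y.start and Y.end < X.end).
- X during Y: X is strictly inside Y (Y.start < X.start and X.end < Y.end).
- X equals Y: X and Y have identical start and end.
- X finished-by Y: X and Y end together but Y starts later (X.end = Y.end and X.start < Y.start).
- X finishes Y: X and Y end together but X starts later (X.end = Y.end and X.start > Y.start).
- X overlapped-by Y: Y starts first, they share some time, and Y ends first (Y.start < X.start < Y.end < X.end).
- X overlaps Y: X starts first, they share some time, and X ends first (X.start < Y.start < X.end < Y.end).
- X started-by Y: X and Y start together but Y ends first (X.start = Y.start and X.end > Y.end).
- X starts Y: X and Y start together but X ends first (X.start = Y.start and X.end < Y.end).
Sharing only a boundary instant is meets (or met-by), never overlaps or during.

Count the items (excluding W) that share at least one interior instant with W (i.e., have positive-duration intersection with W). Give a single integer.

Target W = [575, 600].
A [473, 691] → contains → counts.
C [224, 338] → before → no.
E [221, 535] → before → no.
F [9, 149] → before → no.
N [473, 729] → contains → counts.
P [295, 597] → overlaps → counts.
Q [242, 271] → before → no.
U [641, 765] → after → no.
Z [34, 426] → before → no.
Total: 3.

3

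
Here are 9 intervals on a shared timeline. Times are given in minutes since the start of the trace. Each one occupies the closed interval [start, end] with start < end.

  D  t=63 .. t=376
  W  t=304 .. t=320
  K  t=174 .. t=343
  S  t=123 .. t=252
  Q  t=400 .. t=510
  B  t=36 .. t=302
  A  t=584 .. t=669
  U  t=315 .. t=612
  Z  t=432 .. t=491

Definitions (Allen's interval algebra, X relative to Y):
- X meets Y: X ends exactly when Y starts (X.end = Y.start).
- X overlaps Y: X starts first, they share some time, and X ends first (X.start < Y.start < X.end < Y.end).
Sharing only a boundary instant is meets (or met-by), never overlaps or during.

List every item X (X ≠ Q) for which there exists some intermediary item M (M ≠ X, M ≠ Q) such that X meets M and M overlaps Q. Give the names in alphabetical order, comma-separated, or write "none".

none

Target Q = [t=400, t=510].
Intermediaries M with M overlaps Q: none.
Union: none.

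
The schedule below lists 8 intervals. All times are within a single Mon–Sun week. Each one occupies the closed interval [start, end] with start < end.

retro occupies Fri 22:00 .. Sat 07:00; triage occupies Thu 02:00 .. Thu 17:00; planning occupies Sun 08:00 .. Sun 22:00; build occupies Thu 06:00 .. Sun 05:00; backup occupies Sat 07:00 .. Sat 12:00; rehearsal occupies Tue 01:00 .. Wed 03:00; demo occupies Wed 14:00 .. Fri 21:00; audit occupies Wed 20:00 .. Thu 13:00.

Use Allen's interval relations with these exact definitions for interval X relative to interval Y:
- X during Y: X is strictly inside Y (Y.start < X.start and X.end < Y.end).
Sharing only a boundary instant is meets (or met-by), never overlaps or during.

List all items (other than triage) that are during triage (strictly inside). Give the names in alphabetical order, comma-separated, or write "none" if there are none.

none

Target triage = [Thu 02:00, Thu 17:00].
audit [Wed 20:00, Thu 13:00] → overlaps → no.
backup [Sat 07:00, Sat 12:00] → after → no.
build [Thu 06:00, Sun 05:00] → overlapped-by → no.
demo [Wed 14:00, Fri 21:00] → contains → no.
planning [Sun 08:00, Sun 22:00] → after → no.
rehearsal [Tue 01:00, Wed 03:00] → before → no.
retro [Fri 22:00, Sat 07:00] → after → no.
Result: none.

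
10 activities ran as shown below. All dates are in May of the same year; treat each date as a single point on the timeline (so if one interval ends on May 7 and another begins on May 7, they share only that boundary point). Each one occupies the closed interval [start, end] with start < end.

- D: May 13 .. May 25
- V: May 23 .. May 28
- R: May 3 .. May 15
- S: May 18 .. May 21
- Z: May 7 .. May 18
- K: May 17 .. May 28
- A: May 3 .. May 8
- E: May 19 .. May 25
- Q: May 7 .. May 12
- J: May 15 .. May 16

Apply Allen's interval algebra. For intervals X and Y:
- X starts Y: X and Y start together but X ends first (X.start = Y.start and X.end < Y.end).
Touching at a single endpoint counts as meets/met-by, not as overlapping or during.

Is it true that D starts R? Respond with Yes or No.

No

D = [May 13, May 25], R = [May 3, May 15].
Actual relation of D to R: overlapped-by.
Asked whether 'starts' holds → No.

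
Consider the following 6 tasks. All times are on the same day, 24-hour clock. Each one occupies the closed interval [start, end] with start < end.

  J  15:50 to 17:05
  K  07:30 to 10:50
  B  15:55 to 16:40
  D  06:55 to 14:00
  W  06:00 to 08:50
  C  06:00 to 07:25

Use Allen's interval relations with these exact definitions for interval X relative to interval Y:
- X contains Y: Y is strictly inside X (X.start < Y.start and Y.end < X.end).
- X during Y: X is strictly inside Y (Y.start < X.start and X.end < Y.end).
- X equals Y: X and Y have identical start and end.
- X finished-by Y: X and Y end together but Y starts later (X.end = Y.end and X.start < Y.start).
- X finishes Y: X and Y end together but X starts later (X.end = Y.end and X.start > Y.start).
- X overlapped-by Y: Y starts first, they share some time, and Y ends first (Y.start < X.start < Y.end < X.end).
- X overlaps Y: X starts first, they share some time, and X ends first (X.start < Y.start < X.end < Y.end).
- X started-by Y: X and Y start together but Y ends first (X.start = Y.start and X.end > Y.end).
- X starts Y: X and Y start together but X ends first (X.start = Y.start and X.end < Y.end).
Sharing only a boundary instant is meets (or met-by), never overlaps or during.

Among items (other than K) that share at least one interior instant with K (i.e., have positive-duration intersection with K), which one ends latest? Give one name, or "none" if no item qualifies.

Target K = [07:30, 10:50].
B [15:55, 16:40] → after → excluded.
C [06:00, 07:25] → before → excluded.
D [06:55, 14:00] → contains → candidate.
J [15:50, 17:05] → after → excluded.
W [06:00, 08:50] → overlaps → candidate.
Among candidates, latest end is 14:00 → D.

D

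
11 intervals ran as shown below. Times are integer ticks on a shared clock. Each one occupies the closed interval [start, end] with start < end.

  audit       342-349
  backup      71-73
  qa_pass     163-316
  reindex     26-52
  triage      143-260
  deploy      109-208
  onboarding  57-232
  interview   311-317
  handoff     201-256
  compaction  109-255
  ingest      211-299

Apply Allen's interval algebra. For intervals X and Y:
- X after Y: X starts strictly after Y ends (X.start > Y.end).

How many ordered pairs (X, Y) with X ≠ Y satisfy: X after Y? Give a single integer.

Checking all 110 ordered pairs for relation 'after'; matching pairs in alphabetical order:
(audit, backup): audit after backup ✓
(audit, compaction): audit after compaction ✓
(audit, deploy): audit after deploy ✓
(audit, handoff): audit after handoff ✓
(audit, ingest): audit after ingest ✓
(audit, interview): audit after interview ✓
(audit, onboarding): audit after onboarding ✓
(audit, qa_pass): audit after qa_pass ✓
(audit, reindex): audit after reindex ✓
(audit, triage): audit after triage ✓
(backup, reindex): backup after reindex ✓
(compaction, backup): compaction after backup ✓
(compaction, reindex): compaction after reindex ✓
(deploy, backup): deploy after backup ✓
(deploy, reindex): deploy after reindex ✓
(handoff, backup): handoff after backup ✓
(handoff, reindex): handoff after reindex ✓
(ingest, backup): ingest after backup ✓
(ingest, deploy): ingest after deploy ✓
(ingest, reindex): ingest after reindex ✓
(interview, backup): interview after backup ✓
(interview, compaction): interview after compaction ✓
(interview, deploy): interview after deploy ✓
(interview, handoff): interview after handoff ✓
... plus 9 further pairs not listed.
Count: 33.

33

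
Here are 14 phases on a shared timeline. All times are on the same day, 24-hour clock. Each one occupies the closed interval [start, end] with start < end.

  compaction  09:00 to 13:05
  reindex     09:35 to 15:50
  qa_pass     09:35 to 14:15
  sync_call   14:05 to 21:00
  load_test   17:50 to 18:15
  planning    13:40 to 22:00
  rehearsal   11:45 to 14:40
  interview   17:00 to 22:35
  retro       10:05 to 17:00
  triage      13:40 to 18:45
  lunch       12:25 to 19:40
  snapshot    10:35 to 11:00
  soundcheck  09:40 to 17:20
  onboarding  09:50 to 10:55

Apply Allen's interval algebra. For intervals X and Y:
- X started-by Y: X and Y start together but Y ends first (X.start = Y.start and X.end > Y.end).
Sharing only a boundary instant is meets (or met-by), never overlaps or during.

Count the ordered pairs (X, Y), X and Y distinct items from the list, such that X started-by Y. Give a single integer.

2

Checking all 182 ordered pairs for relation 'started-by'; matching pairs in alphabetical order:
(planning, triage): planning started-by triage ✓
(reindex, qa_pass): reindex started-by qa_pass ✓
Count: 2.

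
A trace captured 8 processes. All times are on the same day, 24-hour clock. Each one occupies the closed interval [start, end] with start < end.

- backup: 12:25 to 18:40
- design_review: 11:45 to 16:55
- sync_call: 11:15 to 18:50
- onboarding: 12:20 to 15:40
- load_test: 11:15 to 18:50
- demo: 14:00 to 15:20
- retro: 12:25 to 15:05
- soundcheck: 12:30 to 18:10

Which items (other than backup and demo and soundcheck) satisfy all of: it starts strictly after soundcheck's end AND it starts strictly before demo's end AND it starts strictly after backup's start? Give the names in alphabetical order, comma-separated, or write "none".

none

Conditions: its start is strictly after soundcheck's end (X.start > 18:10) AND its start is strictly before demo's end (X.start < 15:20) AND its start is strictly after backup's start (X.start > 12:25).
design_review: start 11:45 > 18:10? ✗; start 11:45 < 15:20? ✓; start 11:45 > 12:25? ✗ → no.
load_test: start 11:15 > 18:10? ✗; start 11:15 < 15:20? ✓; start 11:15 > 12:25? ✗ → no.
onboarding: start 12:20 > 18:10? ✗; start 12:20 < 15:20? ✓; start 12:20 > 12:25? ✗ → no.
retro: start 12:25 > 18:10? ✗; start 12:25 < 15:20? ✓; start 12:25 > 12:25? ✗ → no.
sync_call: start 11:15 > 18:10? ✗; start 11:15 < 15:20? ✓; start 11:15 > 12:25? ✗ → no.
Result: none.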